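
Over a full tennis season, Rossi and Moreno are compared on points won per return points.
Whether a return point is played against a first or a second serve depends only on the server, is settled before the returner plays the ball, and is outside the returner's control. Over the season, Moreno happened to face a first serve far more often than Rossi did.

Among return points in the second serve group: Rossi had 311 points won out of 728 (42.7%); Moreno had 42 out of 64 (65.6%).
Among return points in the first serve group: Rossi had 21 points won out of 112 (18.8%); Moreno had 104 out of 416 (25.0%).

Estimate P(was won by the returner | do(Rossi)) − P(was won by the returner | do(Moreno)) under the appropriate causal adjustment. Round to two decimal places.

Nothing the player does changes serve type; the imbalance is an allocation artefact. With serve type also predicting the outcome, the pooled figure is confounded, and the within-stratum comparison is the causal one.
Adjusting over the population distribution of serve type: 0.600·(0.427−0.656) + 0.400·(0.188−0.250) = -0.162.

-0.16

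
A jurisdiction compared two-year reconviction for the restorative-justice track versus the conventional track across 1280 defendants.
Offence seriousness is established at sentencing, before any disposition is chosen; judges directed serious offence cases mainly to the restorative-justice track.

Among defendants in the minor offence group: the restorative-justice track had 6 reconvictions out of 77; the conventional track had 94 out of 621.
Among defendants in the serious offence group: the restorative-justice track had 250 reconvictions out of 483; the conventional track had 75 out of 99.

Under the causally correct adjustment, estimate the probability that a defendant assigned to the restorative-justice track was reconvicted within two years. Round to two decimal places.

Within every offence seriousness level the restorative-justice track has the lower rate, yet pooled the conventional track does — Simpson's reversal.
Offence seriousness is set before the disposition has any effect — it is not caused by the disposition — and it independently drives the outcome. That makes it a confounder, so the causal comparison is within offence seriousness levels.
Standardising the restorative-justice track to the population offence seriousness mix: 0.545·6/77 + 0.455·250/483 = 0.278.

0.28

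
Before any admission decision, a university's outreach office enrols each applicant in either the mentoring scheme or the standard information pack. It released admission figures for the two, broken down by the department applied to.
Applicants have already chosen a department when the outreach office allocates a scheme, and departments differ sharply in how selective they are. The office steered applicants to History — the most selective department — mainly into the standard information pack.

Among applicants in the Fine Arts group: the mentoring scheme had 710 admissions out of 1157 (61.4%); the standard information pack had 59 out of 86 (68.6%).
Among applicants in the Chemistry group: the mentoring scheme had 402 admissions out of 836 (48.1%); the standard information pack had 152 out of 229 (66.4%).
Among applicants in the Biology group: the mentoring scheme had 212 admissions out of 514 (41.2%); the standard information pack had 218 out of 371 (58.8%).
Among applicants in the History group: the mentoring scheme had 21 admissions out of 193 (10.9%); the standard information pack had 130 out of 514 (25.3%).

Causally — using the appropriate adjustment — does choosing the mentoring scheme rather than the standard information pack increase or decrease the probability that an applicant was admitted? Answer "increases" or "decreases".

decreases

Department is set before the outreach scheme has any effect — it is not caused by the outreach scheme — and it independently drives the outcome. That makes it a confounder, so the causal comparison is within department levels.
Within each level — Fine Arts: 61.4% vs 68.6%; Chemistry: 48.1% vs 66.4%; Biology: 41.2% vs 58.8%; History: 10.9% vs 25.3% — the standard information pack is higher every time.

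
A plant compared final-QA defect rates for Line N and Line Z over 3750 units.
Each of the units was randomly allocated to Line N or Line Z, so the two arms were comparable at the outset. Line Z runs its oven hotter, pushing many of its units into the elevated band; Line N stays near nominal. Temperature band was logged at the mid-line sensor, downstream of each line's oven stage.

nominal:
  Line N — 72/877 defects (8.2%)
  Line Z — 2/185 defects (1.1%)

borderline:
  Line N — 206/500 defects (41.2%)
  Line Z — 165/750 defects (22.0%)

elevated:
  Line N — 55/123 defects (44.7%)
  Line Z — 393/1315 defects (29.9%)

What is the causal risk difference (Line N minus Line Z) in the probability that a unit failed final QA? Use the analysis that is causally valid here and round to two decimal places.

-0.03

In-process temperature band lies on the pathway line → in-process temperature band → outcome, so adjusting for it blocks the indirect effect. For the total causal effect of line, use the unadjusted pooled rates.
The causal difference is the pooled difference: 0.222 − 0.249 = -0.027.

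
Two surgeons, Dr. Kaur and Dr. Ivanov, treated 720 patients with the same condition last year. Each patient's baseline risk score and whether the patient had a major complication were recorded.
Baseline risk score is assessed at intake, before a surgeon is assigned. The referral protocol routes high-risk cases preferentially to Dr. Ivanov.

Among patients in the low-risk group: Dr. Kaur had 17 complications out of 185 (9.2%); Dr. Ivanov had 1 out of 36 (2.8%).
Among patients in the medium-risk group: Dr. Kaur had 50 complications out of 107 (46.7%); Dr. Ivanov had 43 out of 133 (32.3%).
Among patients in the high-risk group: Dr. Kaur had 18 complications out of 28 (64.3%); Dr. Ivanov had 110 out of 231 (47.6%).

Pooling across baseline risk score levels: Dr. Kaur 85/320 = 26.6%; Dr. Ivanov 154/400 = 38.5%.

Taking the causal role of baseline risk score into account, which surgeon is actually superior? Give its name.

Dr. Ivanov

The baseline risk score-specific comparison favours Dr. Ivanov throughout, but the pooled figures favour Dr. Kaur. The question is whether to condition on baseline risk score.
Baseline risk score differs across surgeons for reasons unrelated to any effect of the surgeon itself, and it separately predicts the outcome — a classic confounder. We must compare within baseline risk score levels.
Within each level — low-risk: 9.2% vs 2.8%; medium-risk: 46.7% vs 32.3%; high-risk: 64.3% vs 47.6% — Dr. Ivanov is lower every time.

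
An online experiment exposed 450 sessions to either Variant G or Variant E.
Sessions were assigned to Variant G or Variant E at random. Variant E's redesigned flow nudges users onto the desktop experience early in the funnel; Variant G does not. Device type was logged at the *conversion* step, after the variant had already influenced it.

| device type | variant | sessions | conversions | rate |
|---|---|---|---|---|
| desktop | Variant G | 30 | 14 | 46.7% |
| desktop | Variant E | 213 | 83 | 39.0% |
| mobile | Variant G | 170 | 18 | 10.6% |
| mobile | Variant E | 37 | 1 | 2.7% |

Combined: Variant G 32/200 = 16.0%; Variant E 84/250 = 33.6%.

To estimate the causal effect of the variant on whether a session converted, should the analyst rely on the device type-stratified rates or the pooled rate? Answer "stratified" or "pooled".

pooled

The device type-specific comparison favours Variant G throughout, but the pooled figures favour Variant E. The question is whether to condition on device type.
Because the variant influences device type, device type is a post-treatment mediator, not a confounder. Stratifying on it would bias the estimate; the causal effect is the crude pooled difference.
Pooled: Variant G 16.0% vs Variant E 33.6%; Variant E is higher overall.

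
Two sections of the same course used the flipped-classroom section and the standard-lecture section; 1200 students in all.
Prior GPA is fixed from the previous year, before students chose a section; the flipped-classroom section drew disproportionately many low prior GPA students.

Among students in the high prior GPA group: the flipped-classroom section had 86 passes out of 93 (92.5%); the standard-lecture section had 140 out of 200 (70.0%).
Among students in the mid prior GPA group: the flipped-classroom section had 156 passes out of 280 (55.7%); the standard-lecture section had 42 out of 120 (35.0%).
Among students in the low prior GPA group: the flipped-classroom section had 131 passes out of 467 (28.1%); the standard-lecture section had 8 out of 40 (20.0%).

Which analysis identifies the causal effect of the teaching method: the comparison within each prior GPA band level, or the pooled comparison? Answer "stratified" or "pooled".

the flipped-classroom section is higher inside every prior GPA band stratum but the standard-lecture section is higher in aggregate. Whether to stratify depends on how prior GPA band relates to the teaching method.
Prior GPA band satisfies the back-door criterion: it is not a descendant of the teaching method, and it blocks the spurious path from teaching method to outcome. Adjusting for it (i.e., using the within-prior GPA band rates) gives the causal effect.
Within each level — high prior GPA: 92.5% vs 70.0%; mid prior GPA: 55.7% vs 35.0%; low prior GPA: 28.1% vs 20.0% — the flipped-classroom section is higher every time.

stratified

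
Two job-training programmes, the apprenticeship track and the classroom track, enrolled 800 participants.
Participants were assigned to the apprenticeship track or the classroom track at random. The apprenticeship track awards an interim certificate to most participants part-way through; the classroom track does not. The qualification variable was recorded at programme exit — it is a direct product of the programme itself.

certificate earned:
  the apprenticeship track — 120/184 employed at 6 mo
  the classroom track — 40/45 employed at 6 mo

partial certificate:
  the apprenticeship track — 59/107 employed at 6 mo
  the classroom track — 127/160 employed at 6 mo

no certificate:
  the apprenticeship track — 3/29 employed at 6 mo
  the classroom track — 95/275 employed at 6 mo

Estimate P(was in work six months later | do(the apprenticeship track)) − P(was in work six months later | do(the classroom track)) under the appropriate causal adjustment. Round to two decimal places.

+0.02

the classroom track is higher inside every qualification attained during the programme stratum but the apprenticeship track is higher in aggregate. Whether to stratify depends on how qualification attained during the programme relates to the programme.
Qualification attained during the programme is recorded after the programme and is itself shifted by it — it sits on the causal path from programme to outcome. Conditioning on a mediator would strip out part of the effect we want; the pooled comparison gives the total causal effect.
The causal difference is the pooled difference: 0.569 − 0.546 = +0.023.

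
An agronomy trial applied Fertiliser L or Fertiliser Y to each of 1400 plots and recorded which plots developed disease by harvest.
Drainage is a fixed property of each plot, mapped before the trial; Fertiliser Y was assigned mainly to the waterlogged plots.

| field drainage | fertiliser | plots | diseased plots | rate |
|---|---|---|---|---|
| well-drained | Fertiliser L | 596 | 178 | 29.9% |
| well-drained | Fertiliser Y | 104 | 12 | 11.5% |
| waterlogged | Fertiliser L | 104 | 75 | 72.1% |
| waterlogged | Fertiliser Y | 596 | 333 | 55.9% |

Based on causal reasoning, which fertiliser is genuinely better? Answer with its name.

Fertiliser Y

Fertiliser Y is lower inside every field drainage stratum but Fertiliser L is lower in aggregate. Whether to stratify depends on how field drainage relates to the fertiliser.
Field drainage is set before the fertiliser has any effect — it is not caused by the fertiliser — and it independently drives the outcome. That makes it a confounder, so the causal comparison is within field drainage levels.
Within each level — well-drained: 29.9% vs 11.5%; waterlogged: 72.1% vs 55.9% — Fertiliser Y is lower every time.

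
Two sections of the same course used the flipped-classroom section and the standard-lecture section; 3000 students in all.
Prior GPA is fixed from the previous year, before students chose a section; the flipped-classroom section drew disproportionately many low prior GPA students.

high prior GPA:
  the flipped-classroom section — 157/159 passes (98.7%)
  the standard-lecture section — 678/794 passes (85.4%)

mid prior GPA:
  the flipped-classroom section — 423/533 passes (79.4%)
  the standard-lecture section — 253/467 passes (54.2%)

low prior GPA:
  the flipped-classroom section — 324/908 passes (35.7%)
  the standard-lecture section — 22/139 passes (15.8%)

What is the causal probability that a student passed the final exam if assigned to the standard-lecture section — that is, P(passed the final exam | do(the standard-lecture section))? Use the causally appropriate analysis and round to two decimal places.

Prior GPA band satisfies the back-door criterion: it is not a descendant of the teaching method, and it blocks the spurious path from teaching method to outcome. Adjusting for it (i.e., using the within-prior GPA band rates) gives the causal effect.
Standardising the standard-lecture section to the population prior GPA band mix: 0.318·678/794 + 0.333·253/467 + 0.349·22/139 = 0.507.

0.51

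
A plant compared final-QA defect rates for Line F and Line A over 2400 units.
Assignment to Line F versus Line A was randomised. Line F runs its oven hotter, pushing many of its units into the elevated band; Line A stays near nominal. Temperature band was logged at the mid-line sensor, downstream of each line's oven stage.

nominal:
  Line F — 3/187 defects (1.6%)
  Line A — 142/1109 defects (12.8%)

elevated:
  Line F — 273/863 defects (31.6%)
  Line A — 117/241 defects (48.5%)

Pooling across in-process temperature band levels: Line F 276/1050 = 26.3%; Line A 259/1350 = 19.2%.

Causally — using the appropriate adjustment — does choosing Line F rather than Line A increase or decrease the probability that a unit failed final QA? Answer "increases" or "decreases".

Stratifying would compare lines among units the lines themselves sorted into in-process temperature band groups — a form of selection on an intermediate. The unconditioned pooled rates give the total causal effect.
Pooled: Line F 26.3% vs Line A 19.2%; Line A is lower overall.

increases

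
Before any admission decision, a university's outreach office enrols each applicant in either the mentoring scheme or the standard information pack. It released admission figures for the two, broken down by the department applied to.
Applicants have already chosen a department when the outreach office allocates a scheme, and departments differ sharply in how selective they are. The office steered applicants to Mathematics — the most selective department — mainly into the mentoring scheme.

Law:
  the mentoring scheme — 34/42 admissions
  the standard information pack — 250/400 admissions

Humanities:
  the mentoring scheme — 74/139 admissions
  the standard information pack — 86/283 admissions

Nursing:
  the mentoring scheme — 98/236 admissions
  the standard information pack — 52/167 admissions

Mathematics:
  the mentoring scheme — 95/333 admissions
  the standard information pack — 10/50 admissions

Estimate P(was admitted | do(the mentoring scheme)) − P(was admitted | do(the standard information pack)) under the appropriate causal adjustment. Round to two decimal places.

Within every department level the mentoring scheme has the higher rate, yet pooled the standard information pack does — Simpson's reversal.
Department differs across outreach schemes for reasons unrelated to any effect of the outreach scheme itself, and it separately predicts the outcome — a classic confounder. We must compare within department levels.
Adjusting over the population distribution of department: 0.268·(0.810−0.625) + 0.256·(0.532−0.304) + 0.244·(0.415−0.311) + 0.232·(0.285−0.200) = +0.153.

+0.15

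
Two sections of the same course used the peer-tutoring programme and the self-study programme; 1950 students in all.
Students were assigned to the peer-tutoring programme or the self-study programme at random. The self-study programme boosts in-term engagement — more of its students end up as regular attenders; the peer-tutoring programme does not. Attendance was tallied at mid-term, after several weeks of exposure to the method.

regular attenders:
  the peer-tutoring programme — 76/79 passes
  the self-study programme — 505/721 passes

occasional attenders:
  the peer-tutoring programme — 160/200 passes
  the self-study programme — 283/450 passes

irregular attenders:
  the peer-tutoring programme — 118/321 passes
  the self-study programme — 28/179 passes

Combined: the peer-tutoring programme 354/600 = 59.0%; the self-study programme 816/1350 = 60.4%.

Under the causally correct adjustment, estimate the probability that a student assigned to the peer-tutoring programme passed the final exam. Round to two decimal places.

the peer-tutoring programme is higher inside every mid-term attendance stratum but the self-study programme is higher in aggregate. Whether to stratify depends on how mid-term attendance relates to the teaching method.
Mid-term attendance lies on the pathway teaching method → mid-term attendance → outcome, so adjusting for it blocks the indirect effect. For the total causal effect of teaching method, use the unadjusted pooled rates.
So P(outcome | do(the peer-tutoring programme)) is just the pooled rate for the peer-tutoring programme: 354/600 = 0.590.

0.59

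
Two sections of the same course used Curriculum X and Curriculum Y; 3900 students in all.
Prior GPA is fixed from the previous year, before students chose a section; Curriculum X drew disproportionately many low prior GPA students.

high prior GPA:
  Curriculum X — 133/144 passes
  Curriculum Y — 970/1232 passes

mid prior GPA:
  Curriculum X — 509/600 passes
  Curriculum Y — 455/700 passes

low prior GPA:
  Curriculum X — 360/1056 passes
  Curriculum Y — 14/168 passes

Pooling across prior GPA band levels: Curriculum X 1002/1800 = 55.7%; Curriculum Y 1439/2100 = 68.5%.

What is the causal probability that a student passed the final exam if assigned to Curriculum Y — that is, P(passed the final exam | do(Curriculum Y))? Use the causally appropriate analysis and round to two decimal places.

0.52

The prior GPA band-specific comparison favours Curriculum X throughout, but the pooled figures favour Curriculum Y. The question is whether to condition on prior GPA band.
The imbalance in prior GPA band arose from how students were allocated, not from anything the teaching method did; and prior GPA band independently affects the outcome. The pooled gap is confounded — condition on prior GPA band.
Standardising Curriculum Y to the population prior GPA band mix: 0.353·970/1232 + 0.333·455/700 + 0.314·14/168 = 0.521.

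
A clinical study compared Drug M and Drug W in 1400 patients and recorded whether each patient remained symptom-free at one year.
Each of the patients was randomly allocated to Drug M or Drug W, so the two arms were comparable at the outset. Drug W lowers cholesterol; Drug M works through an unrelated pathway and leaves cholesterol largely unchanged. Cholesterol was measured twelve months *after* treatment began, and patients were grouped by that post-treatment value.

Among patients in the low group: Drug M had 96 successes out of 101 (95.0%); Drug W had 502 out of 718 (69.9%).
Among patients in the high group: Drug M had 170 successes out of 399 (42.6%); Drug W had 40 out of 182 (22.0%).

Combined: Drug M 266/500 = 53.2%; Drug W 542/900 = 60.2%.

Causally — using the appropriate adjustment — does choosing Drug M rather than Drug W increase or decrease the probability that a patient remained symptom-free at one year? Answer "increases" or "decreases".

decreases

Within every cholesterol level Drug M has the higher rate, yet pooled Drug W does — Simpson's reversal.
Cholesterol here is a post-treatment variable shaped by the drug; conditioning on it would introduce bias rather than remove it. The overall comparison is the causal one.
Pooled: Drug M 53.2% vs Drug W 60.2%; Drug W is higher overall.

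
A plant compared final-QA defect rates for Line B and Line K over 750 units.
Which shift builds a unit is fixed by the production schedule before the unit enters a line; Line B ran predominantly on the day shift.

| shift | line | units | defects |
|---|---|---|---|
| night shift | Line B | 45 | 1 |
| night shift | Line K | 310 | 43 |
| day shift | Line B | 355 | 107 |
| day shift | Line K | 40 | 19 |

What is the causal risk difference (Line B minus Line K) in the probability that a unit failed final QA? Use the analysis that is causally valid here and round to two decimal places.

The shift-specific comparison favours Line B throughout, but the pooled figures favour Line K. The question is whether to condition on shift.
Since shift is a pre-existing factor (not a product of the line) and it affects the outcome on its own, it is a confounder. The stratified rates, not the pooled rate, identify the causal effect.
Adjusting over the population distribution of shift: 0.473·(0.022−0.139) + 0.527·(0.301−0.475) = -0.147.

-0.15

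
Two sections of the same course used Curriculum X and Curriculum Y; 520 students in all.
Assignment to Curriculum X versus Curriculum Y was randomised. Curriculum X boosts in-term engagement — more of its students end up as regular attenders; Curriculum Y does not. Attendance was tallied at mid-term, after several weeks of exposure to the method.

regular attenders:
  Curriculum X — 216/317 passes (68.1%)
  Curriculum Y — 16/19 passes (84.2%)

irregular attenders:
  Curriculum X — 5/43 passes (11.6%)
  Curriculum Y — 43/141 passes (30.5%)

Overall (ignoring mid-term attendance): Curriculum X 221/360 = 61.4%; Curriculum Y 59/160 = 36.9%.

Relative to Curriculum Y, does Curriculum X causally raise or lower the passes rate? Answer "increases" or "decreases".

increases

Mid-term attendance lies on the pathway teaching method → mid-term attendance → outcome, so adjusting for it blocks the indirect effect. For the total causal effect of teaching method, use the unadjusted pooled rates.
Pooled: Curriculum X 61.4% vs Curriculum Y 36.9%; Curriculum X is higher overall.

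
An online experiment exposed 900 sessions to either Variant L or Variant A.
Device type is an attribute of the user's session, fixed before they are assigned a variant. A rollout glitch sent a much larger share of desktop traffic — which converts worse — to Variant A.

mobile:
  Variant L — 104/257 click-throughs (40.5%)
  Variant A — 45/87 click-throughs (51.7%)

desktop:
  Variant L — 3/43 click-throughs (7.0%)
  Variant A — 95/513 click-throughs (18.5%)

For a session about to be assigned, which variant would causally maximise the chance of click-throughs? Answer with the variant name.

Variant A

Device type differs across variants for reasons unrelated to any effect of the variant itself, and it separately predicts the outcome — a classic confounder. We must compare within device type levels.
Within each level — mobile: 40.5% vs 51.7%; desktop: 7.0% vs 18.5% — Variant A is higher every time.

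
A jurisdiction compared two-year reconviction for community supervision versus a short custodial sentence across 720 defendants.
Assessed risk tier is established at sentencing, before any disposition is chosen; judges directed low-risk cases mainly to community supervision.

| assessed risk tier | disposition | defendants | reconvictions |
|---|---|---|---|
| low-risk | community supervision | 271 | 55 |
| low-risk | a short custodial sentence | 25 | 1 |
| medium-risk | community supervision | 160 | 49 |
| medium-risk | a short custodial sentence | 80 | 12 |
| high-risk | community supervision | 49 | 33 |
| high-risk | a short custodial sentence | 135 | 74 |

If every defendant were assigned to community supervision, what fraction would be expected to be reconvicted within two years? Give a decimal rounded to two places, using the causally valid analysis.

a short custodial sentence is lower inside every assessed risk tier stratum but community supervision is lower in aggregate. Whether to stratify depends on how assessed risk tier relates to the disposition.
The imbalance in assessed risk tier arose from how defendants were allocated, not from anything the disposition did; and assessed risk tier independently affects the outcome. The pooled gap is confounded — condition on assessed risk tier.
Standardising community supervision to the population assessed risk tier mix: 0.411·55/271 + 0.333·49/160 + 0.256·33/49 = 0.358.

0.36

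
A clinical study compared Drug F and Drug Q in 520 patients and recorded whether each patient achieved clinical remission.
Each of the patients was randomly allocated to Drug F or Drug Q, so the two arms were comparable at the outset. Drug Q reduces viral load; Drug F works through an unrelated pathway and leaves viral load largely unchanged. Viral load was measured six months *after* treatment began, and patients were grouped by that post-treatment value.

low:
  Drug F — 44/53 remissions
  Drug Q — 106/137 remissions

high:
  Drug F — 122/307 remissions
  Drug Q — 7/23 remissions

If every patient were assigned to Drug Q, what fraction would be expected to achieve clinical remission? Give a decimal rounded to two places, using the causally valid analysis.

0.71

Drug F is higher inside every viral load stratum but Drug Q is higher in aggregate. Whether to stratify depends on how viral load relates to the drug.
Stratifying would compare drugs among patients the drugs themselves sorted into viral load groups — a form of selection on an intermediate. The unconditioned pooled rates give the total causal effect.
So P(outcome | do(Drug Q)) is just the pooled rate for Drug Q: 113/160 = 0.706.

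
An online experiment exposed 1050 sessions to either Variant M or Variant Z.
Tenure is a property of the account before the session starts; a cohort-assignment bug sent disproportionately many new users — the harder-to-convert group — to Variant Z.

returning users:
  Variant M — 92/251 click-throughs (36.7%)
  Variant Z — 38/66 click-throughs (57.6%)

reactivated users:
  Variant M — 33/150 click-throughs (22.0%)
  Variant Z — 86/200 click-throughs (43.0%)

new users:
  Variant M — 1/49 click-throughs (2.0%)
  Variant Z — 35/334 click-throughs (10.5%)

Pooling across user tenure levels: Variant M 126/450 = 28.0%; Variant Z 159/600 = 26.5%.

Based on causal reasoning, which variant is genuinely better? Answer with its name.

The imbalance in user tenure arose from how sessions were allocated, not from anything the variant did; and user tenure independently affects the outcome. The pooled gap is confounded — condition on user tenure.
Within each level — returning users: 36.7% vs 57.6%; reactivated users: 22.0% vs 43.0%; new users: 2.0% vs 10.5% — Variant Z is higher every time.

Variant Z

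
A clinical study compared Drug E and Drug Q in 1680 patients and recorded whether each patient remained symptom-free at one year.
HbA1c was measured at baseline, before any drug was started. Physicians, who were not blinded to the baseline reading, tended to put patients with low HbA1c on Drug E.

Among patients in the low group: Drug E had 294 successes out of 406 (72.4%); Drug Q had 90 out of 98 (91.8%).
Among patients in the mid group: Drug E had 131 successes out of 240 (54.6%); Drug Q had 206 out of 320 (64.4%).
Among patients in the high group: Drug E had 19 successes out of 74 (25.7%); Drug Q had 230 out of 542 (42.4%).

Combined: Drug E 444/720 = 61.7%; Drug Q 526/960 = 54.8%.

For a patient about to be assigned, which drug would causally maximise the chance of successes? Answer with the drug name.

Within every HbA1c level Drug Q has the higher rate, yet pooled Drug E does — Simpson's reversal.
HbA1c differs across drugs for reasons unrelated to any effect of the drug itself, and it separately predicts the outcome — a classic confounder. We must compare within HbA1c levels.
Within each level — low: 72.4% vs 91.8%; mid: 54.6% vs 64.4%; high: 25.7% vs 42.4% — Drug Q is higher every time.

Drug Q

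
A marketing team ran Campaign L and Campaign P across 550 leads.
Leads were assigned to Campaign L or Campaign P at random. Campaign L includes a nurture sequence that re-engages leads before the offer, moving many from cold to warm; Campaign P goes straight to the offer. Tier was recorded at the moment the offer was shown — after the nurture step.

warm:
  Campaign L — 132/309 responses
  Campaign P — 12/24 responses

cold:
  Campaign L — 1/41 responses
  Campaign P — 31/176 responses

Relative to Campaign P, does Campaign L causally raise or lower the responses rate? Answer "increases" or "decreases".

increases

Because the campaign influences engagement tier, engagement tier is a post-treatment mediator, not a confounder. Stratifying on it would bias the estimate; the causal effect is the crude pooled difference.
Pooled: Campaign L 38.0% vs Campaign P 21.5%; Campaign L is higher overall.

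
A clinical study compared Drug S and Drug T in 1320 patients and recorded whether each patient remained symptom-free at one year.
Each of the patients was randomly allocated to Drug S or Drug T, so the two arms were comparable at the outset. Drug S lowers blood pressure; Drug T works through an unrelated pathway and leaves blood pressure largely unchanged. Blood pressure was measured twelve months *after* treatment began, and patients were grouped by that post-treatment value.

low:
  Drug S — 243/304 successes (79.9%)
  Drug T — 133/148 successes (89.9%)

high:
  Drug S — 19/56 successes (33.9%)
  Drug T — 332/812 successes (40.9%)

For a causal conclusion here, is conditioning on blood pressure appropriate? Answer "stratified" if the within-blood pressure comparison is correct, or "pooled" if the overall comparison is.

The blood pressure-specific comparison favours Drug T throughout, but the pooled figures favour Drug S. The question is whether to condition on blood pressure.
Blood pressure here is a post-treatment variable shaped by the drug; conditioning on it would introduce bias rather than remove it. The overall comparison is the causal one.
Pooled: Drug S 72.8% vs Drug T 48.4%; Drug S is higher overall.

pooled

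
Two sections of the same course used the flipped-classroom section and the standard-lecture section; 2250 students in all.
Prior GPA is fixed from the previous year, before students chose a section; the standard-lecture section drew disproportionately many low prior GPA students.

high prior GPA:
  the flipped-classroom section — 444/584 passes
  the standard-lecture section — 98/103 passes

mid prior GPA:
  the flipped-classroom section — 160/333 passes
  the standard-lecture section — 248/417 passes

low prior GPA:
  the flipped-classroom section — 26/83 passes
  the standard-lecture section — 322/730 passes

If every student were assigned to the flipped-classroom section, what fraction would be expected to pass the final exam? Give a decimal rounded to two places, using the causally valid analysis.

0.51

Within every prior GPA band level the standard-lecture section has the higher rate, yet pooled the flipped-classroom section does — Simpson's reversal.
Prior GPA band satisfies the back-door criterion: it is not a descendant of the teaching method, and it blocks the spurious path from teaching method to outcome. Adjusting for it (i.e., using the within-prior GPA band rates) gives the causal effect.
Standardising the flipped-classroom section to the population prior GPA band mix: 0.305·444/584 + 0.333·160/333 + 0.361·26/83 = 0.505.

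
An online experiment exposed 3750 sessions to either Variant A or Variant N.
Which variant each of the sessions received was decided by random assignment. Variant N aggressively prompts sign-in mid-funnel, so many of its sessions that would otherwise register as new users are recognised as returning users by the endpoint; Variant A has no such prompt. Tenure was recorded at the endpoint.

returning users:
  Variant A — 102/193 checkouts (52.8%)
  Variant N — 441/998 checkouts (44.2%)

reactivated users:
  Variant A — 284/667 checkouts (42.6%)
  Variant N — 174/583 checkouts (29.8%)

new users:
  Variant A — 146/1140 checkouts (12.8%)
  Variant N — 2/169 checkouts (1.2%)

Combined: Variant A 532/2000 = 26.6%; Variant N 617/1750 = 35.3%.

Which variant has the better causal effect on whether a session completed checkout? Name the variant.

Stratifying would compare variants among sessions the variants themselves sorted into user tenure groups — a form of selection on an intermediate. The unconditioned pooled rates give the total causal effect.
Pooled: Variant A 26.6% vs Variant N 35.3%; Variant N is higher overall.

Variant N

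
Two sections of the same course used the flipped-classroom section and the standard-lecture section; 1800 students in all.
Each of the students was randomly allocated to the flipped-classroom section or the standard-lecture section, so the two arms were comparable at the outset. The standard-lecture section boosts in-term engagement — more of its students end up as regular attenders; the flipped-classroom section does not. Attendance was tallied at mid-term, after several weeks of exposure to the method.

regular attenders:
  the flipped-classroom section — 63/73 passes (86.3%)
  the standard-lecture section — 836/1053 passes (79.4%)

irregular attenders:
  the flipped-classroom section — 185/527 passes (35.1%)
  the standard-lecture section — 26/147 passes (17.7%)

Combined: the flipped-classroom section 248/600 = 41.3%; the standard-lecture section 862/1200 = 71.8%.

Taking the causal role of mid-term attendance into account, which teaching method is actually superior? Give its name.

The stratified and pooled comparisons disagree (the flipped-classroom section wins within each mid-term attendance; the standard-lecture section wins overall), so the answer turns on the causal role of mid-term attendance.
Because the teaching method influences mid-term attendance, mid-term attendance is a post-treatment mediator, not a confounder. Stratifying on it would bias the estimate; the causal effect is the crude pooled difference.
Pooled: the flipped-classroom section 41.3% vs the standard-lecture section 71.8%; the standard-lecture section is higher overall.

the standard-lecture section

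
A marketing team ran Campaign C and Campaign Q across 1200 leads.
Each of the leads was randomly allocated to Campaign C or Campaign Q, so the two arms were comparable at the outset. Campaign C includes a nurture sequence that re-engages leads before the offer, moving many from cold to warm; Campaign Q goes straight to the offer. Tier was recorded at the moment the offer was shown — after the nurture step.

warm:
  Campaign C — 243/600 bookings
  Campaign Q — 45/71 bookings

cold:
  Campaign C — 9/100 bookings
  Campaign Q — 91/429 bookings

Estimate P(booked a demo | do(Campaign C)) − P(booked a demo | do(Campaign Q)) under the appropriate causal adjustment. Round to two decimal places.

Campaign Q is higher inside every engagement tier stratum but Campaign C is higher in aggregate. Whether to stratify depends on how engagement tier relates to the campaign.
Because the campaign influences engagement tier, engagement tier is a post-treatment mediator, not a confounder. Stratifying on it would bias the estimate; the causal effect is the crude pooled difference.
The causal difference is the pooled difference: 0.360 − 0.272 = +0.088.

+0.09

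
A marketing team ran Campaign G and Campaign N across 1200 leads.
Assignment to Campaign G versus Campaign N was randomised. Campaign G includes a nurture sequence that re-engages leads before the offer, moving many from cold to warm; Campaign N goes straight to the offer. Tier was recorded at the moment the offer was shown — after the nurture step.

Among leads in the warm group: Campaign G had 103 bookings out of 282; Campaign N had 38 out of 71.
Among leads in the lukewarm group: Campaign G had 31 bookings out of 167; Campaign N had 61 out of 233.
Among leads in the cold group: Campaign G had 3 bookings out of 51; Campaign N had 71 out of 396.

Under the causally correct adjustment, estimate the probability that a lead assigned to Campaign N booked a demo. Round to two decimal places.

0.24

The stratified and pooled comparisons disagree (Campaign N wins within each engagement tier; Campaign G wins overall), so the answer turns on the causal role of engagement tier.
The distribution of engagement tier is itself part of what the campaign does — it is an intermediate outcome. Holding it fixed would remove that part of the effect; the total effect is the pooled difference.
So P(outcome | do(Campaign N)) is just the pooled rate for Campaign N: 170/700 = 0.243.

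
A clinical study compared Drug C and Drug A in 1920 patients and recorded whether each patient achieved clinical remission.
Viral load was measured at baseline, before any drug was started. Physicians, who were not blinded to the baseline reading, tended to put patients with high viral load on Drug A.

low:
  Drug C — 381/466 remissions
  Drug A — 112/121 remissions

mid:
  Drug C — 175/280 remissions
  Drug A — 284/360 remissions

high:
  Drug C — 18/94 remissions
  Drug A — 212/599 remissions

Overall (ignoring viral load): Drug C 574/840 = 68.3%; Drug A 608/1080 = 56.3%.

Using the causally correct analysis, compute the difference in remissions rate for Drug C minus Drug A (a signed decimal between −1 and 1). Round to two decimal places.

Viral load differs across drugs for reasons unrelated to any effect of the drug itself, and it separately predicts the outcome — a classic confounder. We must compare within viral load levels.
Adjusting over the population distribution of viral load: 0.306·(0.818−0.926) + 0.333·(0.625−0.789) + 0.361·(0.191−0.354) = -0.146.

-0.15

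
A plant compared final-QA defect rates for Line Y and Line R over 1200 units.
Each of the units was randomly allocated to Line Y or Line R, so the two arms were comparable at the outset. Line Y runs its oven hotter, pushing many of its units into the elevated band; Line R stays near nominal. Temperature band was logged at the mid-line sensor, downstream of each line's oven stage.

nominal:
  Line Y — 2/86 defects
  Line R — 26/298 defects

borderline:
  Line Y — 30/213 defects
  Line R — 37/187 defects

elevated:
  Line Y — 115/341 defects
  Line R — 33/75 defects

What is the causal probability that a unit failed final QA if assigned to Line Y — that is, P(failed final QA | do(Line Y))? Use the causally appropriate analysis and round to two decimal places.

0.23

In-process temperature band is recorded after the line and is itself shifted by it — it sits on the causal path from line to outcome. Conditioning on a mediator would strip out part of the effect we want; the pooled comparison gives the total causal effect.
So P(outcome | do(Line Y)) is just the pooled rate for Line Y: 147/640 = 0.230.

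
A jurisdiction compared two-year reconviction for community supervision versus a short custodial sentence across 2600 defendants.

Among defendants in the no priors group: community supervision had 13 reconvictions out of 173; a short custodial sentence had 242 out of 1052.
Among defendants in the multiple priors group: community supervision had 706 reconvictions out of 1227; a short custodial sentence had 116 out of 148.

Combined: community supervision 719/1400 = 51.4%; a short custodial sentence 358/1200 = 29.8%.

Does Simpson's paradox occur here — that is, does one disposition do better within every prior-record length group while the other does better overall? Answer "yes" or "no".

yes

Within each prior-record length level (no priors 7.5% vs 23.0%; multiple priors 57.5% vs 78.4%), community supervision has the lower rate every time. Pooled: 51.4% vs 29.8% — a short custodial sentence has the lower rate overall. The two comparisons disagree.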